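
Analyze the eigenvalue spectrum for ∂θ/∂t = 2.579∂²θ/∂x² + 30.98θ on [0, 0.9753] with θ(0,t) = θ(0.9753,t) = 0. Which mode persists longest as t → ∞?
Eigenvalues: λₙ = 2.579n²π²/0.9753² - 30.98.
First three modes:
  n=1: λ₁ = 2.579π²/0.9753² - 30.98 ≈ -4.221
  n=2: λ₂ = 10.316π²/0.9753² - 30.98 ≈ 76.057
  n=3: λ₃ = 23.211π²/0.9753² - 30.98 ≈ 209.854
Since 2.579π²/0.9753² ≈ 26.759 < 30.98, λ₁ < 0.
The n=1 mode grows fastest (−λₙ is largest for n=1) → dominates.
Asymptotic: θ ~ c₁ sin(πx/0.9753) e^{4.221t} (exponential growth at rate −λ₁ ≈ 4.221).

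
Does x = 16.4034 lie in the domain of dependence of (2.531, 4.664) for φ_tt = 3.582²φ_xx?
Yes. The domain of dependence is [-14.175448, 19.237448], and 16.4034 ∈ [-14.175448, 19.237448].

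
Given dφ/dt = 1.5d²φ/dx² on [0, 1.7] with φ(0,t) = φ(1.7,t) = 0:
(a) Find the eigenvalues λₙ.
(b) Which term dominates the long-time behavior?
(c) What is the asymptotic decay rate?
Eigenvalues: λₙ = 1.5n²π²/1.7².
First three modes:
  n=1: λ₁ = 1.5π²/1.7² ≈ 5.123
  n=2: λ₂ = 6π²/1.7² ≈ 20.491 (4× faster decay)
  n=3: λ₃ = 13.5π²/1.7² ≈ 46.104 (9× faster decay)
As t → ∞, higher modes decay exponentially faster. The n=1 mode dominates: φ ~ c₁ sin(πx/1.7) e^{-λ₁t}.
Decay rate: λ₁ = 1.5π²/1.7² ≈ 5.123.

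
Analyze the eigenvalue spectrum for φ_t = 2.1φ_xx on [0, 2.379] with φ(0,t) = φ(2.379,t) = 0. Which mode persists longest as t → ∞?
Eigenvalues: λₙ = 2.1n²π²/2.379².
First three modes:
  n=1: λ₁ = 2.1π²/2.379² ≈ 3.662
  n=2: λ₂ = 8.4π²/2.379² ≈ 14.648 (4× faster decay)
  n=3: λ₃ = 18.9π²/2.379² ≈ 32.959 (9× faster decay)
As t → ∞, higher modes decay exponentially faster. The n=1 mode dominates: φ ~ c₁ sin(πx/2.379) e^{-λ₁t}.
Decay rate: λ₁ = 2.1π²/2.379² ≈ 3.662.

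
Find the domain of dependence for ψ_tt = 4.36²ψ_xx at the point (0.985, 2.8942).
Domain of dependence: [-11.633712, 13.603712]. Signals travel at speed 4.36, so data within |x - 0.985| ≤ 4.36·2.8942 = 12.618712 can reach the point.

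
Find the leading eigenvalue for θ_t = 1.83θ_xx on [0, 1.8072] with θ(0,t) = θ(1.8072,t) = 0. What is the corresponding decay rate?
Eigenvalues: λₙ = 1.83n²π²/1.8072².
First three modes:
  n=1: λ₁ = 1.83π²/1.8072² ≈ 5.53
  n=2: λ₂ = 7.32π²/1.8072² ≈ 22.121 (4× faster decay)
  n=3: λ₃ = 16.47π²/1.8072² ≈ 49.772 (9× faster decay)
As t → ∞, higher modes decay exponentially faster. The n=1 mode dominates: θ ~ c₁ sin(πx/1.8072) e^{-λ₁t}.
Decay rate: λ₁ = 1.83π²/1.8072² ≈ 5.53.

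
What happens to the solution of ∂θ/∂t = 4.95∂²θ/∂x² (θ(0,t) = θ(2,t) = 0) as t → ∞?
θ → 0. Heat diffuses out through both boundaries.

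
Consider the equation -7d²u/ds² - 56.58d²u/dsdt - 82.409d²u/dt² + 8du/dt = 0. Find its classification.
Hyperbolic. (A = -7, B = -56.58, C = -82.409 gives B² - 4AC = 893.8444.)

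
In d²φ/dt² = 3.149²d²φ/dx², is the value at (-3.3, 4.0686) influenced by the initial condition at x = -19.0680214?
No. The domain of dependence is [-16.1120214, 9.5120214], and -19.0680214 is outside this interval.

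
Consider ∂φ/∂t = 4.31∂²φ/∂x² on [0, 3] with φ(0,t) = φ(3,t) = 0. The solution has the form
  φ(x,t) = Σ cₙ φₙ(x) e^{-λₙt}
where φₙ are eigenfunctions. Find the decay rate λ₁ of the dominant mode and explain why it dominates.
Eigenvalues: λₙ = 4.31n²π²/3².
First three modes:
  n=1: λ₁ = 4.31π²/3² ≈ 4.726
  n=2: λ₂ = 17.24π²/3² ≈ 18.906 (4× faster decay)
  n=3: λ₃ = 38.79π²/3² ≈ 42.538 (9× faster decay)
As t → ∞, higher modes decay exponentially faster. The n=1 mode dominates: φ ~ c₁ sin(πx/3) e^{-λ₁t}.
Decay rate: λ₁ = 4.31π²/3² ≈ 4.726.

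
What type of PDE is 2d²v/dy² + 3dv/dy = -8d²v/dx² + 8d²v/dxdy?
Rewriting in standard form: 8d²v/dx² - 8d²v/dxdy + 2d²v/dy² + 3dv/dy = 0. With A = 8, B = -8, C = 2, the discriminant is 0. This is a parabolic PDE.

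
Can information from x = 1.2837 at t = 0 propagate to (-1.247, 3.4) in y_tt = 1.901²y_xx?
Yes. The domain of dependence is [-7.7104, 5.2164], and 1.2837 ∈ [-7.7104, 5.2164].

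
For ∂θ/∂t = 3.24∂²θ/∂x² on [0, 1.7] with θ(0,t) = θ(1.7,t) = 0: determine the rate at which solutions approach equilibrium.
Eigenvalues: λₙ = 3.24n²π²/1.7².
First three modes:
  n=1: λ₁ = 3.24π²/1.7² ≈ 11.065
  n=2: λ₂ = 12.96π²/1.7² ≈ 44.26 (4× faster decay)
  n=3: λ₃ = 29.16π²/1.7² ≈ 99.584 (9× faster decay)
As t → ∞, higher modes decay exponentially faster. The n=1 mode dominates: θ ~ c₁ sin(πx/1.7) e^{-λ₁t}.
Decay rate: λ₁ = 3.24π²/1.7² ≈ 11.065.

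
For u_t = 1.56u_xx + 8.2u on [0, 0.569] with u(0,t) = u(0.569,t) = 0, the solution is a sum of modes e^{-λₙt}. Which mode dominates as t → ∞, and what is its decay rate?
Eigenvalues: λₙ = 1.56n²π²/0.569² - 8.2.
First three modes:
  n=1: λ₁ = 1.56π²/0.569² - 8.2 ≈ 39.355
  n=2: λ₂ = 6.24π²/0.569² - 8.2 ≈ 182.022
  n=3: λ₃ = 14.04π²/0.569² - 8.2 ≈ 419.799
Since 1.56π²/0.569² ≈ 47.555 > 8.2, all λₙ > 0.
The n=1 mode decays slowest → dominates as t → ∞.
Asymptotic: u ~ c₁ sin(πx/0.569) e^{-λ₁t} with decay rate λ₁ ≈ 39.355.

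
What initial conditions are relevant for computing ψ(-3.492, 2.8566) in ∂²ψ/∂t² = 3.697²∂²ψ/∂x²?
Domain of dependence: [-14.0528502, 7.0688502]. Signals travel at speed 3.697, so data within |x - -3.492| ≤ 3.697·2.8566 = 10.5608502 can reach the point.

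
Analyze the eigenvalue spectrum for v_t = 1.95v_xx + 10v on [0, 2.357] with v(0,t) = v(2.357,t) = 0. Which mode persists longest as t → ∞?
Eigenvalues: λₙ = 1.95n²π²/2.357² - 10.
First three modes:
  n=1: λ₁ = 1.95π²/2.357² - 10 ≈ -6.536
  n=2: λ₂ = 7.8π²/2.357² - 10 ≈ 3.857
  n=3: λ₃ = 17.55π²/2.357² - 10 ≈ 21.179
Since 1.95π²/2.357² ≈ 3.464 < 10, λ₁ < 0.
The n=1 mode grows fastest (−λₙ is largest for n=1) → dominates.
Asymptotic: v ~ c₁ sin(πx/2.357) e^{6.536t} (exponential growth at rate −λ₁ ≈ 6.536).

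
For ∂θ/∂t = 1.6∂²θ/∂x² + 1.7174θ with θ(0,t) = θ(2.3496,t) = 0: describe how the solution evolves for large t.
θ → 0. Diffusion dominates reaction (r=1.7174 < κπ²/L²≈2.86); solution decays.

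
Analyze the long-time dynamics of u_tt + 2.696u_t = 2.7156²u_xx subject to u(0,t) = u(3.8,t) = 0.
Long-time behavior: u → 0. Damping (γ=2.696) dissipates energy; oscillations decay exponentially.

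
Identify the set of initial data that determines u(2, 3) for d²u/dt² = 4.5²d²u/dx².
Domain of dependence: [-11.5, 15.5]. Signals travel at speed 4.5, so data within |x - 2| ≤ 4.5·3 = 13.5 can reach the point.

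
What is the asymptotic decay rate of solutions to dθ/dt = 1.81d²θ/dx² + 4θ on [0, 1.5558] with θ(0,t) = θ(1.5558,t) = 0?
Eigenvalues: λₙ = 1.81n²π²/1.5558² - 4.
First three modes:
  n=1: λ₁ = 1.81π²/1.5558² - 4 ≈ 3.38
  n=2: λ₂ = 7.24π²/1.5558² - 4 ≈ 25.521
  n=3: λ₃ = 16.29π²/1.5558² - 4 ≈ 62.422
Since 1.81π²/1.5558² ≈ 7.38 > 4, all λₙ > 0.
The n=1 mode decays slowest → dominates as t → ∞.
Asymptotic: θ ~ c₁ sin(πx/1.5558) e^{-λ₁t} with decay rate λ₁ ≈ 3.38.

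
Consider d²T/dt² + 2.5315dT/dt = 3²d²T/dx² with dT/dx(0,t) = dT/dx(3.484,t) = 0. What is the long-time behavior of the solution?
As t → ∞, T → constant (steady state). Damping (γ=2.5315) dissipates the nonconstant modes; with Neumann BCs the spatial average obeys M''+γM'=0 and tends to a finite limit.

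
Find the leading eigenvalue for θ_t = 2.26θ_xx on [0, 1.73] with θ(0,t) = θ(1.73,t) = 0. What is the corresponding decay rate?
Eigenvalues: λₙ = 2.26n²π²/1.73².
First three modes:
  n=1: λ₁ = 2.26π²/1.73² ≈ 7.453
  n=2: λ₂ = 9.04π²/1.73² ≈ 29.811 (4× faster decay)
  n=3: λ₃ = 20.34π²/1.73² ≈ 67.075 (9× faster decay)
As t → ∞, higher modes decay exponentially faster. The n=1 mode dominates: θ ~ c₁ sin(πx/1.73) e^{-λ₁t}.
Decay rate: λ₁ = 2.26π²/1.73² ≈ 7.453.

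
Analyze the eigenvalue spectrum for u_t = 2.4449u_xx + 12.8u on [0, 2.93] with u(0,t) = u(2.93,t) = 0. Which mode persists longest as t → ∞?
Eigenvalues: λₙ = 2.4449n²π²/2.93² - 12.8.
First three modes:
  n=1: λ₁ = 2.4449π²/2.93² - 12.8 ≈ -9.989
  n=2: λ₂ = 9.7796π²/2.93² - 12.8 ≈ -1.557
  n=3: λ₃ = 22.0041π²/2.93² - 12.8 ≈ 12.497
Since 2.4449π²/2.93² ≈ 2.811 < 12.8, λ₁ < 0.
The n=1 mode grows fastest (−λₙ is largest for n=1) → dominates.
Asymptotic: u ~ c₁ sin(πx/2.93) e^{9.989t} (exponential growth at rate −λ₁ ≈ 9.989).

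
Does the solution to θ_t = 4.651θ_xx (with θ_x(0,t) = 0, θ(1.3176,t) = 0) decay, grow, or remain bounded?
θ → 0. Heat escapes through the Dirichlet boundary.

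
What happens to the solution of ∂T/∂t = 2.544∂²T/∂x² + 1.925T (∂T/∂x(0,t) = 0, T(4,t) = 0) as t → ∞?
T grows unboundedly. Reaction dominates diffusion (r=1.925 > κπ²/(4L²)≈0.39); solution grows exponentially.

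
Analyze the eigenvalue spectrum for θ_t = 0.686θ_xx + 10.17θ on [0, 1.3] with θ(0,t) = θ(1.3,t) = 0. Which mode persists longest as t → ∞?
Eigenvalues: λₙ = 0.686n²π²/1.3² - 10.17.
First three modes:
  n=1: λ₁ = 0.686π²/1.3² - 10.17 ≈ -6.164
  n=2: λ₂ = 2.744π²/1.3² - 10.17 ≈ 5.855
  n=3: λ₃ = 6.174π²/1.3² - 10.17 ≈ 25.886
Since 0.686π²/1.3² ≈ 4.006 < 10.17, λ₁ < 0.
The n=1 mode grows fastest (−λₙ is largest for n=1) → dominates.
Asymptotic: θ ~ c₁ sin(πx/1.3) e^{6.164t} (exponential growth at rate −λ₁ ≈ 6.164).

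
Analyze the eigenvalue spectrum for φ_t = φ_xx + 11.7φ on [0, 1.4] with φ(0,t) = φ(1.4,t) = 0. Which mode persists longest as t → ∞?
Eigenvalues: λₙ = n²π²/1.4² - 11.7.
First three modes:
  n=1: λ₁ = π²/1.4² - 11.7 ≈ -6.664
  n=2: λ₂ = 4π²/1.4² - 11.7 ≈ 8.442
  n=3: λ₃ = 9π²/1.4² - 11.7 ≈ 33.62
Since π²/1.4² ≈ 5.036 < 11.7, λ₁ < 0.
The n=1 mode grows fastest (−λₙ is largest for n=1) → dominates.
Asymptotic: φ ~ c₁ sin(πx/1.4) e^{6.664t} (exponential growth at rate −λ₁ ≈ 6.664).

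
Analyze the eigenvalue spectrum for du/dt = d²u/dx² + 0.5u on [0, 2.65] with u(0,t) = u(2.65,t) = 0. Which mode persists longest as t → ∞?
Eigenvalues: λₙ = n²π²/2.65² - 0.5.
First three modes:
  n=1: λ₁ = π²/2.65² - 0.5 ≈ 0.905
  n=2: λ₂ = 4π²/2.65² - 0.5 ≈ 5.122
  n=3: λ₃ = 9π²/2.65² - 0.5 ≈ 12.149
Since π²/2.65² ≈ 1.405 > 0.5, all λₙ > 0.
The n=1 mode decays slowest → dominates as t → ∞.
Asymptotic: u ~ c₁ sin(πx/2.65) e^{-λ₁t} with decay rate λ₁ ≈ 0.905.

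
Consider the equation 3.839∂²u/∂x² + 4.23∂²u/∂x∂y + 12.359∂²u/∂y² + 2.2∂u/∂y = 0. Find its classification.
Elliptic. (A = 3.839, B = 4.23, C = 12.359 gives B² - 4AC = -171.891904.)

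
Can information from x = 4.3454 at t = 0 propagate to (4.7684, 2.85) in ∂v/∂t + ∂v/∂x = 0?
No. Only data at x = 1.9184 affects (4.7684, 2.85). Advection has one-way propagation along characteristics.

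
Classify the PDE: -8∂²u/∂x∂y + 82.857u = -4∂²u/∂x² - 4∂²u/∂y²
Rewriting in standard form: 4∂²u/∂x² - 8∂²u/∂x∂y + 4∂²u/∂y² + 82.857u = 0. A = 4, B = -8, C = 4. Discriminant B² - 4AC = 0. Since 0 = 0, parabolic.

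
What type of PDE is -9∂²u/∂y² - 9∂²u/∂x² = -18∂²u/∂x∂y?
Rewriting in standard form: -9∂²u/∂x² + 18∂²u/∂x∂y - 9∂²u/∂y² = 0. With A = -9, B = 18, C = -9, the discriminant is 0. This is a parabolic PDE.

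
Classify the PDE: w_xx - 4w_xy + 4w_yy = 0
A = 1, B = -4, C = 4. Discriminant B² - 4AC = 0. Since 0 = 0, parabolic.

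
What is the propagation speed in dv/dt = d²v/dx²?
Infinite. The heat equation is parabolic, not hyperbolic, so disturbances propagate instantly.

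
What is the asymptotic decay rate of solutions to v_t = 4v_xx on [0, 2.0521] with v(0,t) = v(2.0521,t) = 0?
Eigenvalues: λₙ = 4n²π²/2.0521².
First three modes:
  n=1: λ₁ = 4π²/2.0521² ≈ 9.375
  n=2: λ₂ = 16π²/2.0521² ≈ 37.499 (4× faster decay)
  n=3: λ₃ = 36π²/2.0521² ≈ 84.373 (9× faster decay)
As t → ∞, higher modes decay exponentially faster. The n=1 mode dominates: v ~ c₁ sin(πx/2.0521) e^{-λ₁t}.
Decay rate: λ₁ = 4π²/2.0521² ≈ 9.375.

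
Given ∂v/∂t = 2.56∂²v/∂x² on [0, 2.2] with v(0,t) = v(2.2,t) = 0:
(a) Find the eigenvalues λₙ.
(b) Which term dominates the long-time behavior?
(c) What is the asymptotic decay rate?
Eigenvalues: λₙ = 2.56n²π²/2.2².
First three modes:
  n=1: λ₁ = 2.56π²/2.2² ≈ 5.22
  n=2: λ₂ = 10.24π²/2.2² ≈ 20.881 (4× faster decay)
  n=3: λ₃ = 23.04π²/2.2² ≈ 46.983 (9× faster decay)
As t → ∞, higher modes decay exponentially faster. The n=1 mode dominates: v ~ c₁ sin(πx/2.2) e^{-λ₁t}.
Decay rate: λ₁ = 2.56π²/2.2² ≈ 5.22.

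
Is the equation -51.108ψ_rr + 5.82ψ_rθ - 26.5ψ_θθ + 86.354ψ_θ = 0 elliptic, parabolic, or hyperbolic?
Computing B² - 4AC with A = -51.108, B = 5.82, C = -26.5: discriminant = -5383.5756 (negative). Answer: elliptic.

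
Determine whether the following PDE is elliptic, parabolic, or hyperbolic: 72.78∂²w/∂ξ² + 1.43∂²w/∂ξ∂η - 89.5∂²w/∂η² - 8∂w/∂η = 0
Coefficients: A = 72.78, B = 1.43, C = -89.5. B² - 4AC = 26057.2849, which is positive, so the equation is hyperbolic.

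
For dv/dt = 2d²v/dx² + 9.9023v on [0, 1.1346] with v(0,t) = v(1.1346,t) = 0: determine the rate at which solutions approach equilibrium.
Eigenvalues: λₙ = 2n²π²/1.1346² - 9.9023.
First three modes:
  n=1: λ₁ = 2π²/1.1346² - 9.9023 ≈ 5.431
  n=2: λ₂ = 8π²/1.1346² - 9.9023 ≈ 51.432
  n=3: λ₃ = 18π²/1.1346² - 9.9023 ≈ 128.1
Since 2π²/1.1346² ≈ 15.334 > 9.9023, all λₙ > 0.
The n=1 mode decays slowest → dominates as t → ∞.
Asymptotic: v ~ c₁ sin(πx/1.1346) e^{-λ₁t} with decay rate λ₁ ≈ 5.431.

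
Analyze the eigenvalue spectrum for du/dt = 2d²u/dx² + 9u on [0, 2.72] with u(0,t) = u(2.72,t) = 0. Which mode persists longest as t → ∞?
Eigenvalues: λₙ = 2n²π²/2.72² - 9.
First three modes:
  n=1: λ₁ = 2π²/2.72² - 9 ≈ -6.332
  n=2: λ₂ = 8π²/2.72² - 9 ≈ 1.672
  n=3: λ₃ = 18π²/2.72² - 9 ≈ 15.012
Since 2π²/2.72² ≈ 2.668 < 9, λ₁ < 0.
The n=1 mode grows fastest (−λₙ is largest for n=1) → dominates.
Asymptotic: u ~ c₁ sin(πx/2.72) e^{6.332t} (exponential growth at rate −λ₁ ≈ 6.332).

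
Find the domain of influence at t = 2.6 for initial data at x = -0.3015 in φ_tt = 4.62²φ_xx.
Domain of influence: [-12.3135, 11.7105]. Data at x = -0.3015 spreads outward at speed 4.62.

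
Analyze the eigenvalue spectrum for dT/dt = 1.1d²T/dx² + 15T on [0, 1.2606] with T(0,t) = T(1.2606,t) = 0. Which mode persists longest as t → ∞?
Eigenvalues: λₙ = 1.1n²π²/1.2606² - 15.
First three modes:
  n=1: λ₁ = 1.1π²/1.2606² - 15 ≈ -8.168
  n=2: λ₂ = 4.4π²/1.2606² - 15 ≈ 12.327
  n=3: λ₃ = 9.9π²/1.2606² - 15 ≈ 46.487
Since 1.1π²/1.2606² ≈ 6.832 < 15, λ₁ < 0.
The n=1 mode grows fastest (−λₙ is largest for n=1) → dominates.
Asymptotic: T ~ c₁ sin(πx/1.2606) e^{8.168t} (exponential growth at rate −λ₁ ≈ 8.168).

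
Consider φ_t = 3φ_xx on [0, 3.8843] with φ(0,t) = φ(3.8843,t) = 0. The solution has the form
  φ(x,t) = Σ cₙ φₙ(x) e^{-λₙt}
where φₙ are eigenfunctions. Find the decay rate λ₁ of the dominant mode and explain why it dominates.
Eigenvalues: λₙ = 3n²π²/3.8843².
First three modes:
  n=1: λ₁ = 3π²/3.8843² ≈ 1.962
  n=2: λ₂ = 12π²/3.8843² ≈ 7.85 (4× faster decay)
  n=3: λ₃ = 27π²/3.8843² ≈ 17.662 (9× faster decay)
As t → ∞, higher modes decay exponentially faster. The n=1 mode dominates: φ ~ c₁ sin(πx/3.8843) e^{-λ₁t}.
Decay rate: λ₁ = 3π²/3.8843² ≈ 1.962.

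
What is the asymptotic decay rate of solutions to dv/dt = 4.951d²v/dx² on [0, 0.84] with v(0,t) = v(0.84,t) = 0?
Eigenvalues: λₙ = 4.951n²π²/0.84².
First three modes:
  n=1: λ₁ = 4.951π²/0.84² ≈ 69.252
  n=2: λ₂ = 19.804π²/0.84² ≈ 277.009 (4× faster decay)
  n=3: λ₃ = 44.559π²/0.84² ≈ 623.271 (9× faster decay)
As t → ∞, higher modes decay exponentially faster. The n=1 mode dominates: v ~ c₁ sin(πx/0.84) e^{-λ₁t}.
Decay rate: λ₁ = 4.951π²/0.84² ≈ 69.252.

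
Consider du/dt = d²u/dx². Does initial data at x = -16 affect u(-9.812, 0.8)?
Yes, for any finite x. The heat equation has infinite propagation speed, so all initial data affects all points at any t > 0.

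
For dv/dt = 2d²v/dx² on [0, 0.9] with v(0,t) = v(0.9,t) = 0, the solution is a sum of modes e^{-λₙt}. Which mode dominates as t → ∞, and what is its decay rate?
Eigenvalues: λₙ = 2n²π²/0.9².
First three modes:
  n=1: λ₁ = 2π²/0.9² ≈ 24.369
  n=2: λ₂ = 8π²/0.9² ≈ 97.478 (4× faster decay)
  n=3: λ₃ = 18π²/0.9² ≈ 219.325 (9× faster decay)
As t → ∞, higher modes decay exponentially faster. The n=1 mode dominates: v ~ c₁ sin(πx/0.9) e^{-λ₁t}.
Decay rate: λ₁ = 2π²/0.9² ≈ 24.369.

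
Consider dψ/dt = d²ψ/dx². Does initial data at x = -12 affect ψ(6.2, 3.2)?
Yes, for any finite x. The heat equation has infinite propagation speed, so all initial data affects all points at any t > 0.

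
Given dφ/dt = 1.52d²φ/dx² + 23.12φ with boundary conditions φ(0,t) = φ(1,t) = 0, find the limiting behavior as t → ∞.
φ grows unboundedly. Reaction dominates diffusion (r=23.12 > κπ²/L²≈15); solution grows exponentially.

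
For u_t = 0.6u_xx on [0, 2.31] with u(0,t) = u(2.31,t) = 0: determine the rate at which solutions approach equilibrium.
Eigenvalues: λₙ = 0.6n²π²/2.31².
First three modes:
  n=1: λ₁ = 0.6π²/2.31² ≈ 1.11
  n=2: λ₂ = 2.4π²/2.31² ≈ 4.439 (4× faster decay)
  n=3: λ₃ = 5.4π²/2.31² ≈ 9.988 (9× faster decay)
As t → ∞, higher modes decay exponentially faster. The n=1 mode dominates: u ~ c₁ sin(πx/2.31) e^{-λ₁t}.
Decay rate: λ₁ = 0.6π²/2.31² ≈ 1.11.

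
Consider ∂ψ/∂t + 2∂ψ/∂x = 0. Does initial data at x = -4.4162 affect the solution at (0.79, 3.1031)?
No. Only data at x = -5.4162 affects (0.79, 3.1031). Advection has one-way propagation along characteristics.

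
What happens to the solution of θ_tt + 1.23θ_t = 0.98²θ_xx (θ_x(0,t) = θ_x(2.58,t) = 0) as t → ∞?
θ → constant (steady state). Damping (γ=1.23) dissipates the nonconstant modes; with Neumann BCs the spatial average obeys M''+γM'=0 and tends to a finite limit.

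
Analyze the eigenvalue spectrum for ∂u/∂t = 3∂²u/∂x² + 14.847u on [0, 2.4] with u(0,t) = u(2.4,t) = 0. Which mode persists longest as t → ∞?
Eigenvalues: λₙ = 3n²π²/2.4² - 14.847.
First three modes:
  n=1: λ₁ = 3π²/2.4² - 14.847 ≈ -9.707
  n=2: λ₂ = 12π²/2.4² - 14.847 ≈ 5.715
  n=3: λ₃ = 27π²/2.4² - 14.847 ≈ 31.417
Since 3π²/2.4² ≈ 5.14 < 14.847, λ₁ < 0.
The n=1 mode grows fastest (−λₙ is largest for n=1) → dominates.
Asymptotic: u ~ c₁ sin(πx/2.4) e^{9.707t} (exponential growth at rate −λ₁ ≈ 9.707).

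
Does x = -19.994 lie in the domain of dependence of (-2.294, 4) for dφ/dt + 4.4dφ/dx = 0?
No. Only data at x = -19.894 affects (-2.294, 4). Advection has one-way propagation along characteristics.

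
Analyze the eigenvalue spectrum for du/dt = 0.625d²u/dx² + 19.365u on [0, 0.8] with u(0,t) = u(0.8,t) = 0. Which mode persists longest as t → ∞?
Eigenvalues: λₙ = 0.625n²π²/0.8² - 19.365.
First three modes:
  n=1: λ₁ = 0.625π²/0.8² - 19.365 ≈ -9.727
  n=2: λ₂ = 2.5π²/0.8² - 19.365 ≈ 19.188
  n=3: λ₃ = 5.625π²/0.8² - 19.365 ≈ 67.38
Since 0.625π²/0.8² ≈ 9.638 < 19.365, λ₁ < 0.
The n=1 mode grows fastest (−λₙ is largest for n=1) → dominates.
Asymptotic: u ~ c₁ sin(πx/0.8) e^{9.727t} (exponential growth at rate −λ₁ ≈ 9.727).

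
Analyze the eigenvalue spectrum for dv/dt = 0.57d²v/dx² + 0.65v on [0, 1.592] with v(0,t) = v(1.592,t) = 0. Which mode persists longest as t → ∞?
Eigenvalues: λₙ = 0.57n²π²/1.592² - 0.65.
First three modes:
  n=1: λ₁ = 0.57π²/1.592² - 0.65 ≈ 1.57
  n=2: λ₂ = 2.28π²/1.592² - 0.65 ≈ 8.229
  n=3: λ₃ = 5.13π²/1.592² - 0.65 ≈ 19.327
Since 0.57π²/1.592² ≈ 2.22 > 0.65, all λₙ > 0.
The n=1 mode decays slowest → dominates as t → ∞.
Asymptotic: v ~ c₁ sin(πx/1.592) e^{-λ₁t} with decay rate λ₁ ≈ 1.57.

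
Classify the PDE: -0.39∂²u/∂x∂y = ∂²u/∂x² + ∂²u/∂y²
Rewriting in standard form: -∂²u/∂x² - 0.39∂²u/∂x∂y - ∂²u/∂y² = 0. A = -1, B = -0.39, C = -1. Discriminant B² - 4AC = -3.8479. Since -3.8479 < 0, elliptic.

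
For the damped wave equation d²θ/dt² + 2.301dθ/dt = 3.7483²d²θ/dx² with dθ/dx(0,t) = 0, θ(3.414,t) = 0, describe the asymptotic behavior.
θ → 0. Damping (γ=2.301) dissipates energy; oscillations decay exponentially.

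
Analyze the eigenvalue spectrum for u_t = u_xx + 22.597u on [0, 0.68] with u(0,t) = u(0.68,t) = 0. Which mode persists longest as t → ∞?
Eigenvalues: λₙ = n²π²/0.68² - 22.597.
First three modes:
  n=1: λ₁ = π²/0.68² - 22.597 ≈ -1.253
  n=2: λ₂ = 4π²/0.68² - 22.597 ≈ 62.78
  n=3: λ₃ = 9π²/0.68² - 22.597 ≈ 169.502
Since π²/0.68² ≈ 21.344 < 22.597, λ₁ < 0.
The n=1 mode grows fastest (−λₙ is largest for n=1) → dominates.
Asymptotic: u ~ c₁ sin(πx/0.68) e^{1.253t} (exponential growth at rate −λ₁ ≈ 1.253).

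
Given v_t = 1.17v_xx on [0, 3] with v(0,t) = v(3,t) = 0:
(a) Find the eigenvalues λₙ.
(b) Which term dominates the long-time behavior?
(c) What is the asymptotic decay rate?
Eigenvalues: λₙ = 1.17n²π²/3².
First three modes:
  n=1: λ₁ = 1.17π²/3² ≈ 1.283
  n=2: λ₂ = 4.68π²/3² ≈ 5.132 (4× faster decay)
  n=3: λ₃ = 10.53π²/3² ≈ 11.547 (9× faster decay)
As t → ∞, higher modes decay exponentially faster. The n=1 mode dominates: v ~ c₁ sin(πx/3) e^{-λ₁t}.
Decay rate: λ₁ = 1.17π²/3² ≈ 1.283.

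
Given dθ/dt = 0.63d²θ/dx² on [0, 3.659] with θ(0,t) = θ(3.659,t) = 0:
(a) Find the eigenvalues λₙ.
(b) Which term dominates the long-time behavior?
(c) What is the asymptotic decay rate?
Eigenvalues: λₙ = 0.63n²π²/3.659².
First three modes:
  n=1: λ₁ = 0.63π²/3.659² ≈ 0.464
  n=2: λ₂ = 2.52π²/3.659² ≈ 1.858 (4× faster decay)
  n=3: λ₃ = 5.67π²/3.659² ≈ 4.18 (9× faster decay)
As t → ∞, higher modes decay exponentially faster. The n=1 mode dominates: θ ~ c₁ sin(πx/3.659) e^{-λ₁t}.
Decay rate: λ₁ = 0.63π²/3.659² ≈ 0.464.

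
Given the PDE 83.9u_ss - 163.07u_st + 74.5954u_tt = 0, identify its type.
The second-order coefficients are A = 83.9, B = -163.07, C = 74.5954. Since B² - 4AC = 1557.60866 > 0, this is a hyperbolic PDE.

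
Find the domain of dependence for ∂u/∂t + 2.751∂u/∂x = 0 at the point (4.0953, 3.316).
A single point: x = -5.027016. The characteristic through (4.0953, 3.316) is x - 2.751t = const, so x = 4.0953 - 2.751·3.316 = -5.027016.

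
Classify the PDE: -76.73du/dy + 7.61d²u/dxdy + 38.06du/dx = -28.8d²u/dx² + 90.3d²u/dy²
Rewriting in standard form: 28.8d²u/dx² + 7.61d²u/dxdy - 90.3d²u/dy² + 38.06du/dx - 76.73du/dy = 0. A = 28.8, B = 7.61, C = -90.3. Discriminant B² - 4AC = 10460.4721. Since 10460.4721 > 0, hyperbolic.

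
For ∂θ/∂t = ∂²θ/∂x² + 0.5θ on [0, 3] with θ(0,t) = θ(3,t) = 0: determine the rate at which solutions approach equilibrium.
Eigenvalues: λₙ = n²π²/3² - 0.5.
First three modes:
  n=1: λ₁ = π²/3² - 0.5 ≈ 0.597
  n=2: λ₂ = 4π²/3² - 0.5 ≈ 3.886
  n=3: λ₃ = 9π²/3² - 0.5 ≈ 9.37
Since π²/3² ≈ 1.097 > 0.5, all λₙ > 0.
The n=1 mode decays slowest → dominates as t → ∞.
Asymptotic: θ ~ c₁ sin(πx/3) e^{-λ₁t} with decay rate λ₁ ≈ 0.597.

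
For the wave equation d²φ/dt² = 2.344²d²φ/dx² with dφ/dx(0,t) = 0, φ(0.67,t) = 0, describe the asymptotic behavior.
φ oscillates (no decay). Energy is conserved; the solution oscillates indefinitely as standing waves.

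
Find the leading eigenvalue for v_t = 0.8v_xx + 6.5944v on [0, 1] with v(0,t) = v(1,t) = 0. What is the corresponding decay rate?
Eigenvalues: λₙ = 0.8n²π²/1² - 6.5944.
First three modes:
  n=1: λ₁ = 0.8π² - 6.5944 ≈ 1.301
  n=2: λ₂ = 3.2π² - 6.5944 ≈ 24.988
  n=3: λ₃ = 7.2π² - 6.5944 ≈ 64.467
Since 0.8π² ≈ 7.896 > 6.5944, all λₙ > 0.
The n=1 mode decays slowest → dominates as t → ∞.
Asymptotic: v ~ c₁ sin(πx/1) e^{-λ₁t} with decay rate λ₁ ≈ 1.301.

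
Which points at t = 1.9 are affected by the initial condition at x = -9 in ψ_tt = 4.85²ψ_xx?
Domain of influence: [-18.215, 0.215]. Data at x = -9 spreads outward at speed 4.85.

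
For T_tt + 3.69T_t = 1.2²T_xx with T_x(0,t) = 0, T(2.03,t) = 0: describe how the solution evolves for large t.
T → 0. Damping (γ=3.69) dissipates energy; oscillations decay exponentially.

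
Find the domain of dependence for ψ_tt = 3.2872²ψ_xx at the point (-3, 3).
Domain of dependence: [-12.8616, 6.8616]. Signals travel at speed 3.2872, so data within |x - -3| ≤ 3.2872·3 = 9.8616 can reach the point.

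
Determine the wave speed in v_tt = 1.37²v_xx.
Speed = 1.37. Information travels along characteristics x = x₀ ± 1.37t.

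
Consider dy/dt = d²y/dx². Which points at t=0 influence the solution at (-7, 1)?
The entire real line. The heat equation has infinite propagation speed: any initial disturbance instantly affects all points (though exponentially small far away).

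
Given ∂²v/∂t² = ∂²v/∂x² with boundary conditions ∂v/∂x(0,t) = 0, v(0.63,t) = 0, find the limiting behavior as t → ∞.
v oscillates (no decay). Energy is conserved; the solution oscillates indefinitely as standing waves.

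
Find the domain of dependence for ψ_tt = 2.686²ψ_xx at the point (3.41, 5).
Domain of dependence: [-10.02, 16.84]. Signals travel at speed 2.686, so data within |x - 3.41| ≤ 2.686·5 = 13.43 can reach the point.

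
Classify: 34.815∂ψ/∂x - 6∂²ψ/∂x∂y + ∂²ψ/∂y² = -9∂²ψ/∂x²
Rewriting in standard form: 9∂²ψ/∂x² - 6∂²ψ/∂x∂y + ∂²ψ/∂y² + 34.815∂ψ/∂x = 0. Parabolic (discriminant = 0).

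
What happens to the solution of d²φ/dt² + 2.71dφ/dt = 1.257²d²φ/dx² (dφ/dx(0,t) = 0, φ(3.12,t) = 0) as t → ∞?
φ → 0. Damping (γ=2.71) dissipates energy; oscillations decay exponentially.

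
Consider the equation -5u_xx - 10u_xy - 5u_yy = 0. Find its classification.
Parabolic. (A = -5, B = -10, C = -5 gives B² - 4AC = 0.)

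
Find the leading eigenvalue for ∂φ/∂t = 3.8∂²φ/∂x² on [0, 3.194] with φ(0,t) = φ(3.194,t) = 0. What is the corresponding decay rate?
Eigenvalues: λₙ = 3.8n²π²/3.194².
First three modes:
  n=1: λ₁ = 3.8π²/3.194² ≈ 3.676
  n=2: λ₂ = 15.2π²/3.194² ≈ 14.705 (4× faster decay)
  n=3: λ₃ = 34.2π²/3.194² ≈ 33.087 (9× faster decay)
As t → ∞, higher modes decay exponentially faster. The n=1 mode dominates: φ ~ c₁ sin(πx/3.194) e^{-λ₁t}.
Decay rate: λ₁ = 3.8π²/3.194² ≈ 3.676.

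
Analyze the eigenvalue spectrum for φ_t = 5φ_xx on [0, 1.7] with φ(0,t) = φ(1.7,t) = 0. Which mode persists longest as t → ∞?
Eigenvalues: λₙ = 5n²π²/1.7².
First three modes:
  n=1: λ₁ = 5π²/1.7² ≈ 17.075
  n=2: λ₂ = 20π²/1.7² ≈ 68.302 (4× faster decay)
  n=3: λ₃ = 45π²/1.7² ≈ 153.679 (9× faster decay)
As t → ∞, higher modes decay exponentially faster. The n=1 mode dominates: φ ~ c₁ sin(πx/1.7) e^{-λ₁t}.
Decay rate: λ₁ = 5π²/1.7² ≈ 17.075.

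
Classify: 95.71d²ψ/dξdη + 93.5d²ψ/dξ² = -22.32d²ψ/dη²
Rewriting in standard form: 93.5d²ψ/dξ² + 95.71d²ψ/dξdη + 22.32d²ψ/dη² = 0. Hyperbolic (discriminant = 812.7241).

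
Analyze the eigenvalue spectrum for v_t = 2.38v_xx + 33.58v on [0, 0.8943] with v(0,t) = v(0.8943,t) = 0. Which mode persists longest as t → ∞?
Eigenvalues: λₙ = 2.38n²π²/0.8943² - 33.58.
First three modes:
  n=1: λ₁ = 2.38π²/0.8943² - 33.58 ≈ -4.21
  n=2: λ₂ = 9.52π²/0.8943² - 33.58 ≈ 83.902
  n=3: λ₃ = 21.42π²/0.8943² - 33.58 ≈ 230.754
Since 2.38π²/0.8943² ≈ 29.37 < 33.58, λ₁ < 0.
The n=1 mode grows fastest (−λₙ is largest for n=1) → dominates.
Asymptotic: v ~ c₁ sin(πx/0.8943) e^{4.21t} (exponential growth at rate −λ₁ ≈ 4.21).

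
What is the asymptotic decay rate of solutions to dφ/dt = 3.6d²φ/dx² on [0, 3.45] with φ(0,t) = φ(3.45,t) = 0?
Eigenvalues: λₙ = 3.6n²π²/3.45².
First three modes:
  n=1: λ₁ = 3.6π²/3.45² ≈ 2.985
  n=2: λ₂ = 14.4π²/3.45² ≈ 11.941 (4× faster decay)
  n=3: λ₃ = 32.4π²/3.45² ≈ 26.866 (9× faster decay)
As t → ∞, higher modes decay exponentially faster. The n=1 mode dominates: φ ~ c₁ sin(πx/3.45) e^{-λ₁t}.
Decay rate: λ₁ = 3.6π²/3.45² ≈ 2.985.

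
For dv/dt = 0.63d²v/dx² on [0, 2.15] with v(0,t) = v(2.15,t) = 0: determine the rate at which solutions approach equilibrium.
Eigenvalues: λₙ = 0.63n²π²/2.15².
First three modes:
  n=1: λ₁ = 0.63π²/2.15² ≈ 1.345
  n=2: λ₂ = 2.52π²/2.15² ≈ 5.381 (4× faster decay)
  n=3: λ₃ = 5.67π²/2.15² ≈ 12.106 (9× faster decay)
As t → ∞, higher modes decay exponentially faster. The n=1 mode dominates: v ~ c₁ sin(πx/2.15) e^{-λ₁t}.
Decay rate: λ₁ = 0.63π²/2.15² ≈ 1.345.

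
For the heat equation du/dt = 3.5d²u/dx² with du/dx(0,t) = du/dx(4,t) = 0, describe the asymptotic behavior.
u → constant (steady state). Heat is conserved (no flux at boundaries); solution approaches the spatial average.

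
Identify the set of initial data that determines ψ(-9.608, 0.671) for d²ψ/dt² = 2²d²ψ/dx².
Domain of dependence: [-10.95, -8.266]. Signals travel at speed 2, so data within |x - -9.608| ≤ 2·0.671 = 1.342 can reach the point.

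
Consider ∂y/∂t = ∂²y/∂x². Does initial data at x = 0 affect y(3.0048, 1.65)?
Yes, for any finite x. The heat equation has infinite propagation speed, so all initial data affects all points at any t > 0.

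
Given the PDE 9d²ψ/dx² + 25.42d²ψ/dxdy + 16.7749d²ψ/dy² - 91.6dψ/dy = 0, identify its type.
The second-order coefficients are A = 9, B = 25.42, C = 16.7749. Since B² - 4AC = 42.28 > 0, this is a hyperbolic PDE.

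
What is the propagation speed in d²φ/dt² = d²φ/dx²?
Speed = 1. Information travels along characteristics x = x₀ ± 1t.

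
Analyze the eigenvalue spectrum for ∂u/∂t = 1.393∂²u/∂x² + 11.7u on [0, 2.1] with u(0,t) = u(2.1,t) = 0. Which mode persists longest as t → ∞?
Eigenvalues: λₙ = 1.393n²π²/2.1² - 11.7.
First three modes:
  n=1: λ₁ = 1.393π²/2.1² - 11.7 ≈ -8.582
  n=2: λ₂ = 5.572π²/2.1² - 11.7 ≈ 0.77
  n=3: λ₃ = 12.537π²/2.1² - 11.7 ≈ 16.358
Since 1.393π²/2.1² ≈ 3.118 < 11.7, λ₁ < 0.
The n=1 mode grows fastest (−λₙ is largest for n=1) → dominates.
Asymptotic: u ~ c₁ sin(πx/2.1) e^{8.582t} (exponential growth at rate −λ₁ ≈ 8.582).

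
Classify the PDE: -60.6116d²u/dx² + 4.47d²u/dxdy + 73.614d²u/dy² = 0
A = -60.6116, B = 4.47, C = 73.614. Discriminant B² - 4AC = 17867.4301896. Since 17867.4301896 > 0, hyperbolic.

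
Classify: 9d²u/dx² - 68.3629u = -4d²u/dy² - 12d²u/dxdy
Rewriting in standard form: 9d²u/dx² + 12d²u/dxdy + 4d²u/dy² - 68.3629u = 0. Parabolic (discriminant = 0).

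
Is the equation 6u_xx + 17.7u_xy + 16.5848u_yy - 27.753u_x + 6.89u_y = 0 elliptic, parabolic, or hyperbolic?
Computing B² - 4AC with A = 6, B = 17.7, C = 16.5848: discriminant = -84.7452 (negative). Answer: elliptic.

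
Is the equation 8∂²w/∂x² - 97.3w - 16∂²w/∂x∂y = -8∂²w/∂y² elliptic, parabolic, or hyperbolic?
Rewriting in standard form: 8∂²w/∂x² - 16∂²w/∂x∂y + 8∂²w/∂y² - 97.3w = 0. Computing B² - 4AC with A = 8, B = -16, C = 8: discriminant = 0 (zero). Answer: parabolic.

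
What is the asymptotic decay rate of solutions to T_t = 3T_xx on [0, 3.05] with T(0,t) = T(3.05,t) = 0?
Eigenvalues: λₙ = 3n²π²/3.05².
First three modes:
  n=1: λ₁ = 3π²/3.05² ≈ 3.183
  n=2: λ₂ = 12π²/3.05² ≈ 12.732 (4× faster decay)
  n=3: λ₃ = 27π²/3.05² ≈ 28.646 (9× faster decay)
As t → ∞, higher modes decay exponentially faster. The n=1 mode dominates: T ~ c₁ sin(πx/3.05) e^{-λ₁t}.
Decay rate: λ₁ = 3π²/3.05² ≈ 3.183.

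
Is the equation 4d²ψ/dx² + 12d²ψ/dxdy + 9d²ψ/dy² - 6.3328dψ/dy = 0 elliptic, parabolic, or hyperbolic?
Computing B² - 4AC with A = 4, B = 12, C = 9: discriminant = 0 (zero). Answer: parabolic.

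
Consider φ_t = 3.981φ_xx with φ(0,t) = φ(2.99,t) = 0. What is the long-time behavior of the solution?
As t → ∞, φ → 0. Heat diffuses out through both boundaries.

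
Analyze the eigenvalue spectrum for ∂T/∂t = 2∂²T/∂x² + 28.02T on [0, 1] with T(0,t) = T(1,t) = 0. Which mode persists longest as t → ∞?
Eigenvalues: λₙ = 2n²π²/1² - 28.02.
First three modes:
  n=1: λ₁ = 2π² - 28.02 ≈ -8.281
  n=2: λ₂ = 8π² - 28.02 ≈ 50.937
  n=3: λ₃ = 18π² - 28.02 ≈ 149.633
Since 2π² ≈ 19.739 < 28.02, λ₁ < 0.
The n=1 mode grows fastest (−λₙ is largest for n=1) → dominates.
Asymptotic: T ~ c₁ sin(πx/1) e^{8.281t} (exponential growth at rate −λ₁ ≈ 8.281).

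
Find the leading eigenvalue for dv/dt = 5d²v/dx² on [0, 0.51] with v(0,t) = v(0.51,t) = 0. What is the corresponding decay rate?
Eigenvalues: λₙ = 5n²π²/0.51².
First three modes:
  n=1: λ₁ = 5π²/0.51² ≈ 189.727
  n=2: λ₂ = 20π²/0.51² ≈ 758.908 (4× faster decay)
  n=3: λ₃ = 45π²/0.51² ≈ 1707.544 (9× faster decay)
As t → ∞, higher modes decay exponentially faster. The n=1 mode dominates: v ~ c₁ sin(πx/0.51) e^{-λ₁t}.
Decay rate: λ₁ = 5π²/0.51² ≈ 189.727.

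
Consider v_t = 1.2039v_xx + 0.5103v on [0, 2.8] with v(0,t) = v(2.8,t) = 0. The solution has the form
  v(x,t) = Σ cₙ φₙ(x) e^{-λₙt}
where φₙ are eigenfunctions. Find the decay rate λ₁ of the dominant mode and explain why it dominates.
Eigenvalues: λₙ = 1.2039n²π²/2.8² - 0.5103.
First three modes:
  n=1: λ₁ = 1.2039π²/2.8² - 0.5103 ≈ 1.005
  n=2: λ₂ = 4.8156π²/2.8² - 0.5103 ≈ 5.552
  n=3: λ₃ = 10.8351π²/2.8² - 0.5103 ≈ 13.13
Since 1.2039π²/2.8² ≈ 1.516 > 0.5103, all λₙ > 0.
The n=1 mode decays slowest → dominates as t → ∞.
Asymptotic: v ~ c₁ sin(πx/2.8) e^{-λ₁t} with decay rate λ₁ ≈ 1.005.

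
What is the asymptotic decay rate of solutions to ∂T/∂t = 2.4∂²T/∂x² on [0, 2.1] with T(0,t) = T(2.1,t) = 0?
Eigenvalues: λₙ = 2.4n²π²/2.1².
First three modes:
  n=1: λ₁ = 2.4π²/2.1² ≈ 5.371
  n=2: λ₂ = 9.6π²/2.1² ≈ 21.485 (4× faster decay)
  n=3: λ₃ = 21.6π²/2.1² ≈ 48.341 (9× faster decay)
As t → ∞, higher modes decay exponentially faster. The n=1 mode dominates: T ~ c₁ sin(πx/2.1) e^{-λ₁t}.
Decay rate: λ₁ = 2.4π²/2.1² ≈ 5.371.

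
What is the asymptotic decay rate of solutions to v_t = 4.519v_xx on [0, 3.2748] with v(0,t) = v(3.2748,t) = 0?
Eigenvalues: λₙ = 4.519n²π²/3.2748².
First three modes:
  n=1: λ₁ = 4.519π²/3.2748² ≈ 4.159
  n=2: λ₂ = 18.076π²/3.2748² ≈ 16.635 (4× faster decay)
  n=3: λ₃ = 40.671π²/3.2748² ≈ 37.43 (9× faster decay)
As t → ∞, higher modes decay exponentially faster. The n=1 mode dominates: v ~ c₁ sin(πx/3.2748) e^{-λ₁t}.
Decay rate: λ₁ = 4.519π²/3.2748² ≈ 4.159.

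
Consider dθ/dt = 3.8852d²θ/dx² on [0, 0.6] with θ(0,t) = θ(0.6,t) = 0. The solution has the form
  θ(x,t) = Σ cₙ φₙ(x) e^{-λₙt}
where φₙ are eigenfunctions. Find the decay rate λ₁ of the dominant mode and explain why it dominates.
Eigenvalues: λₙ = 3.8852n²π²/0.6².
First three modes:
  n=1: λ₁ = 3.8852π²/0.6² ≈ 106.515
  n=2: λ₂ = 15.5408π²/0.6² ≈ 426.06 (4× faster decay)
  n=3: λ₃ = 34.9668π²/0.6² ≈ 958.635 (9× faster decay)
As t → ∞, higher modes decay exponentially faster. The n=1 mode dominates: θ ~ c₁ sin(πx/0.6) e^{-λ₁t}.
Decay rate: λ₁ = 3.8852π²/0.6² ≈ 106.515.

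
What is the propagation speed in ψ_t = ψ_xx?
Infinite. The heat equation is parabolic, not hyperbolic, so disturbances propagate instantly.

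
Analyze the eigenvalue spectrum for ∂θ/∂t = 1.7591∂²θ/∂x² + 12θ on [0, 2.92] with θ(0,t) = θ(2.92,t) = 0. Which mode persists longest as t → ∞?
Eigenvalues: λₙ = 1.7591n²π²/2.92² - 12.
First three modes:
  n=1: λ₁ = 1.7591π²/2.92² - 12 ≈ -9.964
  n=2: λ₂ = 7.0364π²/2.92² - 12 ≈ -3.855
  n=3: λ₃ = 15.8319π²/2.92² - 12 ≈ 6.326
Since 1.7591π²/2.92² ≈ 2.036 < 12, λ₁ < 0.
The n=1 mode grows fastest (−λₙ is largest for n=1) → dominates.
Asymptotic: θ ~ c₁ sin(πx/2.92) e^{9.964t} (exponential growth at rate −λ₁ ≈ 9.964).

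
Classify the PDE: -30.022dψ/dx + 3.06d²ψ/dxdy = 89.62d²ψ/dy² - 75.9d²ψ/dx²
Rewriting in standard form: 75.9d²ψ/dx² + 3.06d²ψ/dxdy - 89.62d²ψ/dy² - 30.022dψ/dx = 0. A = 75.9, B = 3.06, C = -89.62. Discriminant B² - 4AC = 27217.9956. Since 27217.9956 > 0, hyperbolic.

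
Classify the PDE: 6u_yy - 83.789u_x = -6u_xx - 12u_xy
Rewriting in standard form: 6u_xx + 12u_xy + 6u_yy - 83.789u_x = 0. A = 6, B = 12, C = 6. Discriminant B² - 4AC = 0. Since 0 = 0, parabolic.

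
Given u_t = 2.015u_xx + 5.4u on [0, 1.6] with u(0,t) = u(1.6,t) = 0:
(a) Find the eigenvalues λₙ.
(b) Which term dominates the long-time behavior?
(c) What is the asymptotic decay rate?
Eigenvalues: λₙ = 2.015n²π²/1.6² - 5.4.
First three modes:
  n=1: λ₁ = 2.015π²/1.6² - 5.4 ≈ 2.368
  n=2: λ₂ = 8.06π²/1.6² - 5.4 ≈ 25.674
  n=3: λ₃ = 18.135π²/1.6² - 5.4 ≈ 64.516
Since 2.015π²/1.6² ≈ 7.768 > 5.4, all λₙ > 0.
The n=1 mode decays slowest → dominates as t → ∞.
Asymptotic: u ~ c₁ sin(πx/1.6) e^{-λ₁t} with decay rate λ₁ ≈ 2.368.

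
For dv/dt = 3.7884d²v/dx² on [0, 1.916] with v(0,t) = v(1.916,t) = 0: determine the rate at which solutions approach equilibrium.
Eigenvalues: λₙ = 3.7884n²π²/1.916².
First three modes:
  n=1: λ₁ = 3.7884π²/1.916² ≈ 10.185
  n=2: λ₂ = 15.1536π²/1.916² ≈ 40.74 (4× faster decay)
  n=3: λ₃ = 34.0956π²/1.916² ≈ 91.666 (9× faster decay)
As t → ∞, higher modes decay exponentially faster. The n=1 mode dominates: v ~ c₁ sin(πx/1.916) e^{-λ₁t}.
Decay rate: λ₁ = 3.7884π²/1.916² ≈ 10.185.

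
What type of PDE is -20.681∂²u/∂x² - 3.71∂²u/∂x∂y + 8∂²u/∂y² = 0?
With A = -20.681, B = -3.71, C = 8, the discriminant is 675.5561. This is a hyperbolic PDE.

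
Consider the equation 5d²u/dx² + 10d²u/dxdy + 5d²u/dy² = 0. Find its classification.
Parabolic. (A = 5, B = 10, C = 5 gives B² - 4AC = 0.)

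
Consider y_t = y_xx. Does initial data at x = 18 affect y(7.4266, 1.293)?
Yes, for any finite x. The heat equation has infinite propagation speed, so all initial data affects all points at any t > 0.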